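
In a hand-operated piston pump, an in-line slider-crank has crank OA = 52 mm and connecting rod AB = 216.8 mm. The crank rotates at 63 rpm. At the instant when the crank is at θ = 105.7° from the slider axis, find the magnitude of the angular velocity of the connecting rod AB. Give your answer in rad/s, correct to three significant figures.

ω = 6.597 rad/s (converted from 63 rpm).
The rod makes angle φ with the slider axis where L sinφ = r sinθ; differentiating, L cosφ·φ̇ = r ω cosθ.
L cosφ = √(L² − r² sin²θ) = 0.21094 m.
|ω_rod| = r ω |cosθ| / √(L² − r² sin²θ) = 0.052·6.597·0.27060/0.21094 = 0.44009 rad/s.

0.440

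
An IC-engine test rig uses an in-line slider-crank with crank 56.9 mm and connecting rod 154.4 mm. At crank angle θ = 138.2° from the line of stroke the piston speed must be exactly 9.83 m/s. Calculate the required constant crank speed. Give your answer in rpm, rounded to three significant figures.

For an in-line slider-crank, |v_piston| = rω|sinθ|·[1 + r cosθ/√(L² − r² sin²θ)].
With r = 0.0569 m, L = 0.1544 m, θ = 138.2°: the bracketed kinematic factor |dx/dθ| = 0.027177 m.
ω = v/|dx/dθ| = 9.83/0.027177 = 361.7 rad/s.
N = 60ω/(2π) = 3454 rpm.

3450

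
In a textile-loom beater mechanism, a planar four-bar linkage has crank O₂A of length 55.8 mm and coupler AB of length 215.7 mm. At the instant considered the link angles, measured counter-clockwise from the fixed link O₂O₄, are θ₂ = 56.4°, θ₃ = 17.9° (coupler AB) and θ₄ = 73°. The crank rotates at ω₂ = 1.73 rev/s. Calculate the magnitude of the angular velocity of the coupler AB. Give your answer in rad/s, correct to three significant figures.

0.980

ω₂ = 10.87 rad/s (from 1.73 rev/s).
Differentiating the loop-closure r₂e^{iθ₂}+r₃e^{iθ₃}=r₁+r₄e^{iθ₄} gives r₂ω₂e^{iθ₂}+r₃ω₃e^{iθ₃}=r₄ω₄e^{iθ₄}.
Eliminating the other unknown: ω₃ = r₂ω₂ sin(θ₄−θ₂) / [r₃ sin(θ₃−θ₄)].
Numerator sine = +0.28569; denominator sine = -0.82015.
Result = 0.0558·10.87·(+0.28569) / (0.2157·(-0.82015)) = -0.97951 rad/s; magnitude 0.97951 rad/s.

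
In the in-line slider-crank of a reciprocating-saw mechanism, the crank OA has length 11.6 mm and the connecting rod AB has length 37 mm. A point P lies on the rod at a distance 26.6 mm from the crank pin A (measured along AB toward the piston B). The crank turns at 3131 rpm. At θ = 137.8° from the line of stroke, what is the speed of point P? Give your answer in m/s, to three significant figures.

2.26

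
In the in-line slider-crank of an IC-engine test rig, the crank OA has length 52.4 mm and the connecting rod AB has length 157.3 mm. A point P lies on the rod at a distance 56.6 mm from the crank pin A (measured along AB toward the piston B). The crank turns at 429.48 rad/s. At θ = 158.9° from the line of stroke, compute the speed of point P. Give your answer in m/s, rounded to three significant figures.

ω = 429.5 rad/s.  Crank-pin speed |V_A| = rω = 22.505 m/s, perpendicular to OA.
Rod angle: sinφ = −(r/L) sinθ ⇒ φ = -6.888°; ω_rod = −rω cosθ/√(L²−r²sin²θ) = +134.45 rad/s.
V_P = V_A + ω_rod × AP, with AP = 0.0566 m along the rod.
Components: V_Px = −rω sinθ − a·ω_rod·sinφ = -7.1891 m/s;  V_Py = rω cosθ + a·ω_rod·cosφ = -13.441 m/s.
|V_P| = √(V_Px² + V_Py²) = 15.243 m/s.

15.2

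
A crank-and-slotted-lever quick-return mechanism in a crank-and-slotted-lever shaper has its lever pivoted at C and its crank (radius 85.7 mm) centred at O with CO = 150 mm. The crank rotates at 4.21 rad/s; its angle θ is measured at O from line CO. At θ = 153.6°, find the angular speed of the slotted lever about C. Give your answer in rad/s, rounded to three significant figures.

ω = 4.21 rad/s
Crank pin A relative to C: A = (d + r cosθ, r sinθ); lever angle φ = atan2(r sinθ, d + r cosθ).
Differentiating tanφ: φ̇ = rω(d cosθ + r)/(d² + r² + 2dr cosθ).
d² + r² + 2dr cosθ = |CA|² = 0.00681574 m²;  d cosθ + r = -0.048657 m.
|ω_lever| = |0.0857·4.21·-0.048657| / 0.00681574 = 2.5757 rad/s.

2.58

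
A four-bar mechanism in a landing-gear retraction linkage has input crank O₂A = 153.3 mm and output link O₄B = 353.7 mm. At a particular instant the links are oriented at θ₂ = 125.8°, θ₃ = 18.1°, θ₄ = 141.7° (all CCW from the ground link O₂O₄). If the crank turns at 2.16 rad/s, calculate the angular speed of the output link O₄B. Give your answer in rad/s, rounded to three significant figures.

ω₂ = 2.16 rad/s
Differentiating the loop-closure r₂e^{iθ₂}+r₃e^{iθ₃}=r₁+r₄e^{iθ₄} gives r₂ω₂e^{iθ₂}+r₃ω₃e^{iθ₃}=r₄ω₄e^{iθ₄}.
Eliminating the other unknown: ω₄ = r₂ω₂ sin(θ₂−θ₃) / [r₄ sin(θ₄−θ₃)].
Numerator sine = +0.95266; denominator sine = +0.83292.
Result = 0.1533·2.16·(+0.95266) / (0.3537·(+0.83292)) = +1.0708 rad/s; magnitude 1.0708 rad/s.

1.07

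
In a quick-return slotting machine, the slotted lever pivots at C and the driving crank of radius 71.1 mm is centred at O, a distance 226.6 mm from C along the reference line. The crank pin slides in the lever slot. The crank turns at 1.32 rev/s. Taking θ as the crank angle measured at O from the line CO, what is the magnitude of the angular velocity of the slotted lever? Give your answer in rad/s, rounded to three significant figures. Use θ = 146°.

2.32

ω = 8.294 rad/s (from 1.32 rev/s).
Crank pin A relative to C: A = (d + r cosθ, r sinθ); lever angle φ = atan2(r sinθ, d + r cosθ).
Differentiating tanφ: φ̇ = rω(d cosθ + r)/(d² + r² + 2dr cosθ).
d² + r² + 2dr cosθ = |CA|² = 0.0296891 m²;  d cosθ + r = -0.11676 m.
|ω_lever| = |0.0711·8.294·-0.11676| / 0.0296891 = 2.3191 rad/s.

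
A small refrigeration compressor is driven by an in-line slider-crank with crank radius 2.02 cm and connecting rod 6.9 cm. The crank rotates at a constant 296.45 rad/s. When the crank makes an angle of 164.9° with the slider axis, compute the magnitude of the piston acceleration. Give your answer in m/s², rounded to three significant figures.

1260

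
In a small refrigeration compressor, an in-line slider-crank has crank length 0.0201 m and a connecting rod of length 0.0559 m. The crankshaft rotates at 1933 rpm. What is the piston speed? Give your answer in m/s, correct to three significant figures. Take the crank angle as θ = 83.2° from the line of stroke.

ω = 2π·1933/60 = 202.4 rad/s
For an in-line slider-crank, x = r cosθ + √(L² − r² sin²θ), so v = −rω sinθ·[1 + r cosθ/√(L² − r² sin²θ)].
With r = 0.0201 m, L = 0.0559 m, θ = 83.2°: √(L² − r² sin²θ) = 0.052216 m.
v = −0.0201·202.4·0.99297·[1 + 0.0201·0.11840/0.052216] = -4.2242 m/s.
|v| = 4.2242 m/s.

4.22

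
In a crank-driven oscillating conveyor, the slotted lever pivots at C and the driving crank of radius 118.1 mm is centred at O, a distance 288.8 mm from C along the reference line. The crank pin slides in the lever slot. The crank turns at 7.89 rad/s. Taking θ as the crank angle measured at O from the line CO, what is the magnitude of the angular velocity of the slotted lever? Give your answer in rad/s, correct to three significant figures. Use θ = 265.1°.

0.951

ω = 7.89 rad/s
Crank pin A relative to C: A = (d + r cosθ, r sinθ); lever angle φ = atan2(r sinθ, d + r cosθ).
Differentiating tanφ: φ̇ = rω(d cosθ + r)/(d² + r² + 2dr cosθ).
d² + r² + 2dr cosθ = |CA|² = 0.0915264 m²;  d cosθ + r = +0.093432 m.
|ω_lever| = |0.1181·7.89·+0.093432| / 0.0915264 = 0.95121 rad/s.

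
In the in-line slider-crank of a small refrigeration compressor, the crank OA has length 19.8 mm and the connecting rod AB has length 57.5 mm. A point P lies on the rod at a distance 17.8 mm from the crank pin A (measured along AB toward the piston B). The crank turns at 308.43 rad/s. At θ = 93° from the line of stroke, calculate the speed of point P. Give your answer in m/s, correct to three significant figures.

6.07

ω = 308.4 rad/s.  Crank-pin speed |V_A| = rω = 6.1069 m/s, perpendicular to OA.
Rod angle: sinφ = −(r/L) sinθ ⇒ φ = -20.113°; ω_rod = −rω cosθ/√(L²−r²sin²θ) = +5.9195 rad/s.
V_P = V_A + ω_rod × AP, with AP = 0.0178 m along the rod.
Components: V_Px = −rω sinθ − a·ω_rod·sinφ = -6.0623 m/s;  V_Py = rω cosθ + a·ω_rod·cosφ = -0.22067 m/s.
|V_P| = √(V_Px² + V_Py²) = 6.0663 m/s.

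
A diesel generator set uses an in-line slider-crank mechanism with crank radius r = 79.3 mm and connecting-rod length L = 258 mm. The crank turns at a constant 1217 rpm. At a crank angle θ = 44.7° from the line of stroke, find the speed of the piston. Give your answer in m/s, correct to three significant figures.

8.70

ω = 2π·1217/60 = 127.4 rad/s
For an in-line slider-crank, x = r cosθ + √(L² − r² sin²θ), so v = −rω sinθ·[1 + r cosθ/√(L² − r² sin²θ)].
With r = 0.0793 m, L = 0.258 m, θ = 44.7°: √(L² − r² sin²θ) = 0.2519 m.
v = −0.0793·127.4·0.70339·[1 + 0.0793·0.71080/0.2519] = -8.6994 m/s.
|v| = 8.6994 m/s.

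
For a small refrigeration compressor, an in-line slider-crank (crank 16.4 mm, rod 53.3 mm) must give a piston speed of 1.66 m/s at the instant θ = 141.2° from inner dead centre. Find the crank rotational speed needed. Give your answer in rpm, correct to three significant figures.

For an in-line slider-crank, |v_piston| = rω|sinθ|·[1 + r cosθ/√(L² − r² sin²θ)].
With r = 0.0164 m, L = 0.0533 m, θ = 141.2°: the bracketed kinematic factor |dx/dθ| = 0.007765 m.
ω = v/|dx/dθ| = 1.66/0.007765 = 213.78 rad/s.
N = 60ω/(2π) = 2041.5 rpm.

2040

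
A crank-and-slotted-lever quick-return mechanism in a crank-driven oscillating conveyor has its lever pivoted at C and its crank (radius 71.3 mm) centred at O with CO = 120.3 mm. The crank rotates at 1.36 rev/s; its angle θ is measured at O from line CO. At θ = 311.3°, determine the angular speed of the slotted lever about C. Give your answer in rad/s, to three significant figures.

ω = 8.545 rad/s (from 1.36 rev/s).
Crank pin A relative to C: A = (d + r cosθ, r sinθ); lever angle φ = atan2(r sinθ, d + r cosθ).
Differentiating tanφ: φ̇ = rω(d cosθ + r)/(d² + r² + 2dr cosθ).
d² + r² + 2dr cosθ = |CA|² = 0.030878 m²;  d cosθ + r = +0.1507 m.
|ω_lever| = |0.0713·8.545·+0.1507| / 0.030878 = 2.9735 rad/s.

2.97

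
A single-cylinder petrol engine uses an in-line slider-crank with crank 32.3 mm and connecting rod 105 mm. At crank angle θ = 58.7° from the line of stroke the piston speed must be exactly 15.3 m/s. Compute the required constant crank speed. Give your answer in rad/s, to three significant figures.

476

For an in-line slider-crank, |v_piston| = rω|sinθ|·[1 + r cosθ/√(L² − r² sin²θ)].
With r = 0.0323 m, L = 0.105 m, θ = 58.7°: the bracketed kinematic factor |dx/dθ| = 0.03217 m.
ω = v/|dx/dθ| = 15.3/0.03217 = 475.59 rad/s.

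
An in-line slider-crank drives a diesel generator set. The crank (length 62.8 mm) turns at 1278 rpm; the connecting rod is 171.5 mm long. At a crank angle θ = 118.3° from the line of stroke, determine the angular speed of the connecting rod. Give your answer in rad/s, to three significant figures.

ω = 133.8 rad/s (converted from 1278 rpm).
The rod makes angle φ with the slider axis where L sinφ = r sinθ; differentiating, L cosφ·φ̇ = r ω cosθ.
L cosφ = √(L² − r² sin²θ) = 0.16234 m.
|ω_rod| = r ω |cosθ| / √(L² − r² sin²θ) = 0.0628·133.8·0.47409/0.16234 = 24.544 rad/s.

24.5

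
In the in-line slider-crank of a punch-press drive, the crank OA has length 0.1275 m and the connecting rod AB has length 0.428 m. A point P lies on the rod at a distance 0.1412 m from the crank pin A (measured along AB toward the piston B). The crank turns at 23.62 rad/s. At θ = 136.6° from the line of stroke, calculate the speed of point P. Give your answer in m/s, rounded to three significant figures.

ω = 23.62 rad/s.  Crank-pin speed |V_A| = rω = 3.0116 m/s, perpendicular to OA.
Rod angle: sinφ = −(r/L) sinθ ⇒ φ = -11.811°; ω_rod = −rω cosθ/√(L²−r²sin²θ) = +5.223 rad/s.
V_P = V_A + ω_rod × AP, with AP = 0.1412 m along the rod.
Components: V_Px = −rω sinθ − a·ω_rod·sinφ = -1.9182 m/s;  V_Py = rω cosθ + a·ω_rod·cosφ = -1.4662 m/s.
|V_P| = √(V_Px² + V_Py²) = 2.4144 m/s.

2.41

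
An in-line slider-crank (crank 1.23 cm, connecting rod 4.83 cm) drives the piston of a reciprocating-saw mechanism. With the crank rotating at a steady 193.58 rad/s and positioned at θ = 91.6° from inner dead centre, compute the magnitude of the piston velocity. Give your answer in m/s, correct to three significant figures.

ω = 193.6 rad/s
For an in-line slider-crank, x = r cosθ + √(L² − r² sin²θ), so v = −rω sinθ·[1 + r cosθ/√(L² − r² sin²θ)].
With r = 0.0123 m, L = 0.0483 m, θ = 91.6°: √(L² − r² sin²θ) = 0.046709 m.
v = −0.0123·193.6·0.99961·[1 + 0.0123·-0.02792/0.046709] = -2.3626 m/s.
|v| = 2.3626 m/s.

2.36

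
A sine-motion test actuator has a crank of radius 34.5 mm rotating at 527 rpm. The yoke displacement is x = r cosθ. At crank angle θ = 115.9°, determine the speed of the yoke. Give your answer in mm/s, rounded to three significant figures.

ω = 55.19 rad/s (from 527 rpm).
x = r cosθ ⇒ ẋ = −rω sinθ.
|v| = rω|sinθ| = 0.0345·55.19·|sin 115.9°| = 1.7127 m/s = 1712.7 mm/s.

1710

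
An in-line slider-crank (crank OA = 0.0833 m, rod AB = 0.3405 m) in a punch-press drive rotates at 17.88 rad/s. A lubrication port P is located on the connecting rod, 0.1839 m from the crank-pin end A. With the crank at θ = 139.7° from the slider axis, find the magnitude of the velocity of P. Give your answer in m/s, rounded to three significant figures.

ω = 17.88 rad/s.  Crank-pin speed |V_A| = rω = 1.4894 m/s, perpendicular to OA.
Rod angle: sinφ = −(r/L) sinθ ⇒ φ = -9.104°; ω_rod = −rω cosθ/√(L²−r²sin²θ) = +3.3786 rad/s.
V_P = V_A + ω_rod × AP, with AP = 0.1839 m along the rod.
Components: V_Px = −rω sinθ − a·ω_rod·sinφ = -0.86502 m/s;  V_Py = rω cosθ + a·ω_rod·cosφ = -0.52242 m/s.
|V_P| = √(V_Px² + V_Py²) = 1.0105 m/s.

1.01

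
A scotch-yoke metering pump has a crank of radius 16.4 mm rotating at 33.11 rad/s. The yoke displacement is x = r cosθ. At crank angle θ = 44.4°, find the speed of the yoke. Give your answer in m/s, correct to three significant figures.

0.380

ω = 33.11 rad/s
x = r cosθ ⇒ ẋ = −rω sinθ.
|v| = rω|sinθ| = 0.0164·33.11·|sin 44.4°| = 0.37992 m/s.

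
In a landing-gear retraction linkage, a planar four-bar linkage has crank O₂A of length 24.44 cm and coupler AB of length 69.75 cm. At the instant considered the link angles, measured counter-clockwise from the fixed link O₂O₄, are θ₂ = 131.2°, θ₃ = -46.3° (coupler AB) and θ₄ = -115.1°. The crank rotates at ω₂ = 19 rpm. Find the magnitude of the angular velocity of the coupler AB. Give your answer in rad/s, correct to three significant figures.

ω₂ = 1.99 rad/s (from 19 rpm).
Differentiating the loop-closure r₂e^{iθ₂}+r₃e^{iθ₃}=r₁+r₄e^{iθ₄} gives r₂ω₂e^{iθ₂}+r₃ω₃e^{iθ₃}=r₄ω₄e^{iθ₄}.
Eliminating the other unknown: ω₃ = r₂ω₂ sin(θ₄−θ₂) / [r₃ sin(θ₃−θ₄)].
Numerator sine = +0.91566; denominator sine = +0.93232.
Result = 0.2444·1.99·(+0.91566) / (0.6975·(+0.93232)) = +0.68471 rad/s; magnitude 0.68471 rad/s.

0.685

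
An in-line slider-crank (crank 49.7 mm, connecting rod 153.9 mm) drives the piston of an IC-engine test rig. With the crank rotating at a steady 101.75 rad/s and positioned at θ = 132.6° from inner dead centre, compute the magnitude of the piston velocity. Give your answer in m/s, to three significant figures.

ω = 101.8 rad/s
For an in-line slider-crank, x = r cosθ + √(L² − r² sin²θ), so v = −rω sinθ·[1 + r cosθ/√(L² − r² sin²θ)].
With r = 0.0497 m, L = 0.1539 m, θ = 132.6°: √(L² − r² sin²θ) = 0.14949 m.
v = −0.0497·101.8·0.73610·[1 + 0.0497·-0.67688/0.14949] = -2.8847 m/s.
|v| = 2.8847 m/s.

2.88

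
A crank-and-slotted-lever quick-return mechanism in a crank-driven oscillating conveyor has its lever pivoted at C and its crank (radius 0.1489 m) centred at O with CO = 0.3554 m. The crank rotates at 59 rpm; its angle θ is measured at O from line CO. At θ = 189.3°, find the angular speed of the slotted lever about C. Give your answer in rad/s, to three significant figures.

4.22

ω = 6.178 rad/s (from 59 rpm).
Crank pin A relative to C: A = (d + r cosθ, r sinθ); lever angle φ = atan2(r sinθ, d + r cosθ).
Differentiating tanφ: φ̇ = rω(d cosθ + r)/(d² + r² + 2dr cosθ).
d² + r² + 2dr cosθ = |CA|² = 0.0440334 m²;  d cosθ + r = -0.20183 m.
|ω_lever| = |0.1489·6.178·-0.20183| / 0.0440334 = 4.2167 rad/s.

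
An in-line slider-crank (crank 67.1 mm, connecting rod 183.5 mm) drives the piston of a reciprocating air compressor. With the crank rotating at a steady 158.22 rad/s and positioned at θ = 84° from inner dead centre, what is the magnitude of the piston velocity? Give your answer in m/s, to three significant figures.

11.0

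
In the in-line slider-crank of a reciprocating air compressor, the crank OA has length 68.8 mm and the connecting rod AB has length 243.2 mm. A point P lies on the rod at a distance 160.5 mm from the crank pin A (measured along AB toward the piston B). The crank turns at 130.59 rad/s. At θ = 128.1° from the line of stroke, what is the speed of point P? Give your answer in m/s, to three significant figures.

ω = 130.6 rad/s.  Crank-pin speed |V_A| = rω = 8.9846 m/s, perpendicular to OA.
Rod angle: sinφ = −(r/L) sinθ ⇒ φ = -12.863°; ω_rod = −rω cosθ/√(L²−r²sin²θ) = +23.382 rad/s.
V_P = V_A + ω_rod × AP, with AP = 0.1605 m along the rod.
Components: V_Px = −rω sinθ − a·ω_rod·sinφ = -6.2348 m/s;  V_Py = rω cosθ + a·ω_rod·cosφ = -1.8852 m/s.
|V_P| = √(V_Px² + V_Py²) = 6.5136 m/s.

6.51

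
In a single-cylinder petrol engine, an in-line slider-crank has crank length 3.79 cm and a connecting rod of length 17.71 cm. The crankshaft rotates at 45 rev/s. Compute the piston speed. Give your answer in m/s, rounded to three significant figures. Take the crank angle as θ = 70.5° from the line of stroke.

10.8

ω = 2π·45 = 282.7 rad/s
For an in-line slider-crank, x = r cosθ + √(L² − r² sin²θ), so v = −rω sinθ·[1 + r cosθ/√(L² − r² sin²θ)].
With r = 0.0379 m, L = 0.1771 m, θ = 70.5°: √(L² − r² sin²θ) = 0.17346 m.
v = −0.0379·282.7·0.94264·[1 + 0.0379·0.33381/0.17346] = -10.838 m/s.
|v| = 10.838 m/s.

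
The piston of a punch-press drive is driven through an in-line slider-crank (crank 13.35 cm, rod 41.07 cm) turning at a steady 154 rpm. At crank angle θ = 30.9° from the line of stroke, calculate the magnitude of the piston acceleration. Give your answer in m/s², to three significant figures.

ω = 2π·154/60 = 16.13 rad/s
x(θ) = r cosθ + √(L² − r² sin²θ); with ω constant, a = ω²·d²x/dθ².
d²x/dθ² = −r cosθ − r²(cos2θ)/√u − r⁴ sin²2θ/(4u^{3/2}),  u = L² − r² sin²θ = 0.163974 m².
Substituting r = 0.1335 m, L = 0.4107 m, θ = 30.9°: d²x/dθ² = -0.13628 m.
a = ω²·d²x/dθ² = (16.13)²·(-0.13628) = -35.443 m/s²;  |a| = 35.443 m/s².

35.4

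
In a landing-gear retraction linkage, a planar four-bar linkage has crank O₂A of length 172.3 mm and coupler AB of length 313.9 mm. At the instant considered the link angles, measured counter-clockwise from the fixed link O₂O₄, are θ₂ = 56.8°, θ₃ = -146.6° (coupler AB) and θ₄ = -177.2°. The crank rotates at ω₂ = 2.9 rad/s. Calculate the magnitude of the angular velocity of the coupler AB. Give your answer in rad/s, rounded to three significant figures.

ω₂ = 2.9 rad/s
Differentiating the loop-closure r₂e^{iθ₂}+r₃e^{iθ₃}=r₁+r₄e^{iθ₄} gives r₂ω₂e^{iθ₂}+r₃ω₃e^{iθ₃}=r₄ω₄e^{iθ₄}.
Eliminating the other unknown: ω₃ = r₂ω₂ sin(θ₄−θ₂) / [r₃ sin(θ₃−θ₄)].
Numerator sine = +0.80902; denominator sine = +0.50904.
Result = 0.1723·2.9·(+0.80902) / (0.3139·(+0.50904)) = +2.5299 rad/s; magnitude 2.5299 rad/s.

2.53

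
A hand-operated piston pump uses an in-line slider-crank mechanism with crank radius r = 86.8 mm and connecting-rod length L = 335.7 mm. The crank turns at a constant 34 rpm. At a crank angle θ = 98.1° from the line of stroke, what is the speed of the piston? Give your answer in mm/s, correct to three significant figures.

294

ω = 2π·34/60 = 3.56 rad/s
For an in-line slider-crank, x = r cosθ + √(L² − r² sin²θ), so v = −rω sinθ·[1 + r cosθ/√(L² − r² sin²θ)].
With r = 0.0868 m, L = 0.3357 m, θ = 98.1°: √(L² − r² sin²θ) = 0.32451 m.
v = −0.0868·3.56·0.99002·[1 + 0.0868·-0.14090/0.32451] = -0.29443 m/s.
|v| = 0.29443 m/s = 294.43 mm/s.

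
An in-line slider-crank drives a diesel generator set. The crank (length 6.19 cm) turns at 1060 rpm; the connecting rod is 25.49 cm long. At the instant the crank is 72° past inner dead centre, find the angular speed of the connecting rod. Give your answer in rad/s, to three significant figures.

8.56

ω = 111 rad/s (converted from 1060 rpm).
The rod makes angle φ with the slider axis where L sinφ = r sinθ; differentiating, L cosφ·φ̇ = r ω cosθ.
L cosφ = √(L² − r² sin²θ) = 0.24801 m.
|ω_rod| = r ω |cosθ| / √(L² − r² sin²θ) = 0.0619·111·0.30902/0.24801 = 8.5613 rad/s.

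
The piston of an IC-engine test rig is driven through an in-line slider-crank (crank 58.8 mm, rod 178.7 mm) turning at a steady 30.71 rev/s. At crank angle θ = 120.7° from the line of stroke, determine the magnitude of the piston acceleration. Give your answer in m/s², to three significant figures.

1460

ω = 2π·30.7 = 193 rad/s
x(θ) = r cosθ + √(L² − r² sin²θ); with ω constant, a = ω²·d²x/dθ².
d²x/dθ² = −r cosθ − r²(cos2θ)/√u − r⁴ sin²2θ/(4u^{3/2}),  u = L² − r² sin²θ = 0.0293774 m².
Substituting r = 0.0588 m, L = 0.1787 m, θ = 120.7°: d²x/dθ² = +0.039219 m.
a = ω²·d²x/dθ² = (193)²·(+0.039219) = +1460.2 m/s²;  |a| = 1460.2 m/s².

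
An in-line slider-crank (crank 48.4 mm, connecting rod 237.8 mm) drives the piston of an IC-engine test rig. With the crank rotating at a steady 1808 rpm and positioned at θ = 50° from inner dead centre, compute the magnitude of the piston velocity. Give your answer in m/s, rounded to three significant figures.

ω = 2π·1808/60 = 189.3 rad/s
For an in-line slider-crank, x = r cosθ + √(L² − r² sin²θ), so v = −rω sinθ·[1 + r cosθ/√(L² − r² sin²θ)].
With r = 0.0484 m, L = 0.2378 m, θ = 50°: √(L² − r² sin²θ) = 0.23489 m.
v = −0.0484·189.3·0.76604·[1 + 0.0484·0.64279/0.23489] = -7.9496 m/s.
|v| = 7.9496 m/s.

7.95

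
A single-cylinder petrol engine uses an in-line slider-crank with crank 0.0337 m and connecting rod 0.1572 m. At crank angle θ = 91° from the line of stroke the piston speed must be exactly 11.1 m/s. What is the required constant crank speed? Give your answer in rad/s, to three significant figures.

For an in-line slider-crank, |v_piston| = rω|sinθ|·[1 + r cosθ/√(L² − r² sin²θ)].
With r = 0.0337 m, L = 0.1572 m, θ = 91°: the bracketed kinematic factor |dx/dθ| = 0.033566 m.
ω = v/|dx/dθ| = 11.1/0.033566 = 330.69 rad/s.

331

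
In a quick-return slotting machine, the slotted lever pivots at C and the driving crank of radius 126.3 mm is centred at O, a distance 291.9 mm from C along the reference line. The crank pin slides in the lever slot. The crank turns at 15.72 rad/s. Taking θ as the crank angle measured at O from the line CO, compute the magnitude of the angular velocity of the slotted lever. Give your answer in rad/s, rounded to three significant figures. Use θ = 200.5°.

ω = 15.72 rad/s
Crank pin A relative to C: A = (d + r cosθ, r sinθ); lever angle φ = atan2(r sinθ, d + r cosθ).
Differentiating tanφ: φ̇ = rω(d cosθ + r)/(d² + r² + 2dr cosθ).
d² + r² + 2dr cosθ = |CA|² = 0.0320928 m²;  d cosθ + r = -0.14711 m.
|ω_lever| = |0.1263·15.72·-0.14711| / 0.0320928 = 9.1013 rad/s.

9.10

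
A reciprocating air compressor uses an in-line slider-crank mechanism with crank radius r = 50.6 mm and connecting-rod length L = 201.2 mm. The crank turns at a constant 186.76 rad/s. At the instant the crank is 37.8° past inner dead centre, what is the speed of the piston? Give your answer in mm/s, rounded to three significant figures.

6960

ω = 186.8 rad/s
For an in-line slider-crank, x = r cosθ + √(L² − r² sin²θ), so v = −rω sinθ·[1 + r cosθ/√(L² − r² sin²θ)].
With r = 0.0506 m, L = 0.2012 m, θ = 37.8°: √(L² − r² sin²θ) = 0.1988 m.
v = −0.0506·186.8·0.61291·[1 + 0.0506·0.79016/0.1988] = -6.9569 m/s.
|v| = 6.9569 m/s = 6956.9 mm/s.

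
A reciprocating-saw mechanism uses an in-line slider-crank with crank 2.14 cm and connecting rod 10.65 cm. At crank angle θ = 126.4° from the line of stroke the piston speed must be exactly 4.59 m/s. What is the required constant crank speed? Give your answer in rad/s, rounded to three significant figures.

For an in-line slider-crank, |v_piston| = rω|sinθ|·[1 + r cosθ/√(L² − r² sin²θ)].
With r = 0.0214 m, L = 0.1065 m, θ = 126.4°: the bracketed kinematic factor |dx/dθ| = 0.015143 m.
ω = v/|dx/dθ| = 4.59/0.015143 = 303.1 rad/s.

303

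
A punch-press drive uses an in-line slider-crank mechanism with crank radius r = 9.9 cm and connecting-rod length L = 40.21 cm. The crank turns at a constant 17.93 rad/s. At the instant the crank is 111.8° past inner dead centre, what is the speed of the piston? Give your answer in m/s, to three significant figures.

1.49

ω = 17.93 rad/s
For an in-line slider-crank, x = r cosθ + √(L² − r² sin²θ), so v = −rω sinθ·[1 + r cosθ/√(L² − r² sin²θ)].
With r = 0.099 m, L = 0.4021 m, θ = 111.8°: √(L² − r² sin²θ) = 0.39145 m.
v = −0.099·17.93·0.92849·[1 + 0.099·-0.37137/0.39145] = -1.4933 m/s.
|v| = 1.4933 m/s.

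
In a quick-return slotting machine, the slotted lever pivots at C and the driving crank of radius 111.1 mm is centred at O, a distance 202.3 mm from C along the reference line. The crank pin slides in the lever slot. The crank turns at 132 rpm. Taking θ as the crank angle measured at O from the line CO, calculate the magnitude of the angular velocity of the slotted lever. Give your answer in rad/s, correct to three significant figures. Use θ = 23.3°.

ω = 13.82 rad/s (from 132 rpm).
Crank pin A relative to C: A = (d + r cosθ, r sinθ); lever angle φ = atan2(r sinθ, d + r cosθ).
Differentiating tanφ: φ̇ = rω(d cosθ + r)/(d² + r² + 2dr cosθ).
d² + r² + 2dr cosθ = |CA|² = 0.0945536 m²;  d cosθ + r = +0.2969 m.
|ω_lever| = |0.1111·13.82·+0.2969| / 0.0945536 = 4.8223 rad/s.

4.82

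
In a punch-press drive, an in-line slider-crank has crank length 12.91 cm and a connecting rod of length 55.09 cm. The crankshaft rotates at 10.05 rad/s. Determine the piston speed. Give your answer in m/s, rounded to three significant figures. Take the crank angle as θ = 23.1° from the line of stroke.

0.619

ω = 10.05 rad/s
For an in-line slider-crank, x = r cosθ + √(L² − r² sin²θ), so v = −rω sinθ·[1 + r cosθ/√(L² − r² sin²θ)].
With r = 0.1291 m, L = 0.5509 m, θ = 23.1°: √(L² − r² sin²θ) = 0.54857 m.
v = −0.1291·10.05·0.39234·[1 + 0.1291·0.91982/0.54857] = -0.61923 m/s.
|v| = 0.61923 m/s.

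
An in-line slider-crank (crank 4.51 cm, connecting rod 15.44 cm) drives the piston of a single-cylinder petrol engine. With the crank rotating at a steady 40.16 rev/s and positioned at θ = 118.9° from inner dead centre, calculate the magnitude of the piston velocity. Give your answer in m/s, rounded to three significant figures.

8.51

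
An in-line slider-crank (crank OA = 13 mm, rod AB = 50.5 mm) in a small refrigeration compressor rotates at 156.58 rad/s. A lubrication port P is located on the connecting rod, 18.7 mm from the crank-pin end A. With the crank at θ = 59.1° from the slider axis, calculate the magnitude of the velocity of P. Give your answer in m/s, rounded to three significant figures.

ω = 156.6 rad/s.  Crank-pin speed |V_A| = rω = 2.0355 m/s, perpendicular to OA.
Rod angle: sinφ = −(r/L) sinθ ⇒ φ = -12.761°; ω_rod = −rω cosθ/√(L²−r²sin²θ) = -21.224 rad/s.
V_P = V_A + ω_rod × AP, with AP = 0.0187 m along the rod.
Components: V_Px = −rω sinθ − a·ω_rod·sinφ = -1.8343 m/s;  V_Py = rω cosθ + a·ω_rod·cosφ = +0.65825 m/s.
|V_P| = √(V_Px² + V_Py²) = 1.9488 m/s.

1.95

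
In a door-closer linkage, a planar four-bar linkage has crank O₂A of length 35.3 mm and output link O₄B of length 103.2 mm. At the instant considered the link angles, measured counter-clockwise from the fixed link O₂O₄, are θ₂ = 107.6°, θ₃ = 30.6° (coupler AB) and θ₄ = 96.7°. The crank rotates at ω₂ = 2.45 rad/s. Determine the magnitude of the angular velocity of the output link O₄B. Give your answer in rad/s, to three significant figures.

ω₂ = 2.45 rad/s
Differentiating the loop-closure r₂e^{iθ₂}+r₃e^{iθ₃}=r₁+r₄e^{iθ₄} gives r₂ω₂e^{iθ₂}+r₃ω₃e^{iθ₃}=r₄ω₄e^{iθ₄}.
Eliminating the other unknown: ω₄ = r₂ω₂ sin(θ₂−θ₃) / [r₄ sin(θ₄−θ₃)].
Numerator sine = +0.97437; denominator sine = +0.91425.
Result = 0.0353·2.45·(+0.97437) / (0.1032·(+0.91425)) = +0.89314 rad/s; magnitude 0.89314 rad/s.

0.893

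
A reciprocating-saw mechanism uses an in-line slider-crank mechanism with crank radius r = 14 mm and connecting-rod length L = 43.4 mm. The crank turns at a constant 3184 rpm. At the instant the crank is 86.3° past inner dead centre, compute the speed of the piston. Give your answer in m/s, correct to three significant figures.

ω = 2π·3184/60 = 333.4 rad/s
For an in-line slider-crank, x = r cosθ + √(L² − r² sin²θ), so v = −rω sinθ·[1 + r cosθ/√(L² − r² sin²θ)].
With r = 0.014 m, L = 0.0434 m, θ = 86.3°: √(L² − r² sin²θ) = 0.04109 m.
v = −0.014·333.4·0.99792·[1 + 0.014·0.06453/0.04109] = -4.7607 m/s.
|v| = 4.7607 m/s.

4.76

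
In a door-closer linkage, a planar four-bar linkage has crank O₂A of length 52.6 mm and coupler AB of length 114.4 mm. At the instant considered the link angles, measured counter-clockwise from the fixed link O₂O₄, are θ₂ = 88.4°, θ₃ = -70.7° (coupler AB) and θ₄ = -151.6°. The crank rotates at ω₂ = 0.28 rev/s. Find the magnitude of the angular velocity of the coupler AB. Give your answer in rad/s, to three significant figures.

0.709

ω₂ = 1.759 rad/s (from 0.28 rev/s).
Differentiating the loop-closure r₂e^{iθ₂}+r₃e^{iθ₃}=r₁+r₄e^{iθ₄} gives r₂ω₂e^{iθ₂}+r₃ω₃e^{iθ₃}=r₄ω₄e^{iθ₄}.
Eliminating the other unknown: ω₃ = r₂ω₂ sin(θ₄−θ₂) / [r₃ sin(θ₃−θ₄)].
Numerator sine = +0.86603; denominator sine = +0.98741.
Result = 0.0526·1.759·(+0.86603) / (0.1144·(+0.98741)) = +0.70946 rad/s; magnitude 0.70946 rad/s.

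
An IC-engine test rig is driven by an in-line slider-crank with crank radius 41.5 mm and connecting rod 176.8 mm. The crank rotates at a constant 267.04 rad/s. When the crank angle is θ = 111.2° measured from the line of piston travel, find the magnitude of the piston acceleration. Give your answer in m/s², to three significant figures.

ω = 267 rad/s
x(θ) = r cosθ + √(L² − r² sin²θ); with ω constant, a = ω²·d²x/dθ².
d²x/dθ² = −r cosθ − r²(cos2θ)/√u − r⁴ sin²2θ/(4u^{3/2}),  u = L² − r² sin²θ = 0.0297612 m².
Substituting r = 0.0415 m, L = 0.1768 m, θ = 111.2°: d²x/dθ² = +0.022314 m.
a = ω²·d²x/dθ² = (267)²·(+0.022314) = +1591.2 m/s²;  |a| = 1591.2 m/s².

1590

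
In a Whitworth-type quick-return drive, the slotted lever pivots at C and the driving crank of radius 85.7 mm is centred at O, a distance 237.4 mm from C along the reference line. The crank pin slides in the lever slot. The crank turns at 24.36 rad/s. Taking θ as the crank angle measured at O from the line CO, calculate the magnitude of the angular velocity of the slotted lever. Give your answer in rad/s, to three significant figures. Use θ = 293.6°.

4.72

ω = 24.36 rad/s
Crank pin A relative to C: A = (d + r cosθ, r sinθ); lever angle φ = atan2(r sinθ, d + r cosθ).
Differentiating tanφ: φ̇ = rω(d cosθ + r)/(d² + r² + 2dr cosθ).
d² + r² + 2dr cosθ = |CA|² = 0.0799936 m²;  d cosθ + r = +0.18074 m.
|ω_lever| = |0.0857·24.36·+0.18074| / 0.0799936 = 4.717 rad/s.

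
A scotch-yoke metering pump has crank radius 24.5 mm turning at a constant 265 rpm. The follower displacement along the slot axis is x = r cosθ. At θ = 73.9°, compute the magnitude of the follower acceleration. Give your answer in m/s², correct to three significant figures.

5.23

ω = 27.75 rad/s (from 265 rpm).
x = r cosθ ⇒ ẍ = −rω² cosθ (ω constant).
|a| = rω²|cosθ| = 0.0245·(27.75)²·|cos 73.9°| = 5.2322 m/s².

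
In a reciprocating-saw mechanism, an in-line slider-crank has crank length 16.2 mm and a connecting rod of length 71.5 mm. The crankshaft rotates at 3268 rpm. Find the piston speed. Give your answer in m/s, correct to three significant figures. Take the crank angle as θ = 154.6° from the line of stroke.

ω = 2π·3268/60 = 342.2 rad/s
For an in-line slider-crank, x = r cosθ + √(L² − r² sin²θ), so v = −rω sinθ·[1 + r cosθ/√(L² − r² sin²θ)].
With r = 0.0162 m, L = 0.0715 m, θ = 154.6°: √(L² − r² sin²θ) = 0.071162 m.
v = −0.0162·342.2·0.42894·[1 + 0.0162·-0.90334/0.071162] = -1.889 m/s.
|v| = 1.889 m/s.

1.89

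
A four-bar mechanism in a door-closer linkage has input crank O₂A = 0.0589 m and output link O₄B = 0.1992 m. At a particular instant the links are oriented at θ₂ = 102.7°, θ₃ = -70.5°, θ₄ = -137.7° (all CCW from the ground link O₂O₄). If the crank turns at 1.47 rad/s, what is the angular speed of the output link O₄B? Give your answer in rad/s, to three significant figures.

ω₂ = 1.47 rad/s
Differentiating the loop-closure r₂e^{iθ₂}+r₃e^{iθ₃}=r₁+r₄e^{iθ₄} gives r₂ω₂e^{iθ₂}+r₃ω₃e^{iθ₃}=r₄ω₄e^{iθ₄}.
Eliminating the other unknown: ω₄ = r₂ω₂ sin(θ₂−θ₃) / [r₄ sin(θ₄−θ₃)].
Numerator sine = +0.11840; denominator sine = -0.92186.
Result = 0.0589·1.47·(+0.11840) / (0.1992·(-0.92186)) = -0.055827 rad/s; magnitude 0.055827 rad/s.

0.0558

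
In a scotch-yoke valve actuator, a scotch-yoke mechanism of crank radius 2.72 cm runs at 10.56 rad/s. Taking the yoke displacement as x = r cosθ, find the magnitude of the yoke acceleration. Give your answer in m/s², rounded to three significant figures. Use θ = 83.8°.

ω = 10.56 rad/s
x = r cosθ ⇒ ẍ = −rω² cosθ (ω constant).
|a| = rω²|cosθ| = 0.0272·(10.56)²·|cos 83.8°| = 0.32758 m/s².

0.328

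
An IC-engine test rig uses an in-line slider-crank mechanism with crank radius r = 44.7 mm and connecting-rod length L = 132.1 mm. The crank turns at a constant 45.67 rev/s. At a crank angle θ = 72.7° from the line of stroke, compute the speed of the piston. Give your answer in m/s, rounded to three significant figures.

ω = 2π·45.7 = 287 rad/s
For an in-line slider-crank, x = r cosθ + √(L² − r² sin²θ), so v = −rω sinθ·[1 + r cosθ/√(L² − r² sin²θ)].
With r = 0.0447 m, L = 0.1321 m, θ = 72.7°: √(L² − r² sin²θ) = 0.12502 m.
v = −0.0447·287·0.95476·[1 + 0.0447·0.29737/0.12502] = -13.549 m/s.
|v| = 13.549 m/s.

13.5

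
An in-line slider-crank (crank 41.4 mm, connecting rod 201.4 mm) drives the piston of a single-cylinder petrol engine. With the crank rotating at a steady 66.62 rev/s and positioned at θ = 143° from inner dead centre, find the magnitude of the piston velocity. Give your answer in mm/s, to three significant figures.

8700

ω = 2π·66.6 = 418.6 rad/s
For an in-line slider-crank, x = r cosθ + √(L² − r² sin²θ), so v = −rω sinθ·[1 + r cosθ/√(L² − r² sin²θ)].
With r = 0.0414 m, L = 0.2014 m, θ = 143°: √(L² − r² sin²θ) = 0.19985 m.
v = −0.0414·418.6·0.60182·[1 + 0.0414·-0.79864/0.19985] = -8.7037 m/s.
|v| = 8.7037 m/s = 8703.7 mm/s.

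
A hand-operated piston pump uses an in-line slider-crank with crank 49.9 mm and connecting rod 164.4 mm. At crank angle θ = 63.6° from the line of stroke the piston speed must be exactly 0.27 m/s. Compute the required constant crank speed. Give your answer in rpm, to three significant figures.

50.6

For an in-line slider-crank, |v_piston| = rω|sinθ|·[1 + r cosθ/√(L² − r² sin²θ)].
With r = 0.0499 m, L = 0.1644 m, θ = 63.6°: the bracketed kinematic factor |dx/dθ| = 0.050964 m.
ω = v/|dx/dθ| = 0.27/0.050964 = 5.2978 rad/s.
N = 60ω/(2π) = 50.591 rpm.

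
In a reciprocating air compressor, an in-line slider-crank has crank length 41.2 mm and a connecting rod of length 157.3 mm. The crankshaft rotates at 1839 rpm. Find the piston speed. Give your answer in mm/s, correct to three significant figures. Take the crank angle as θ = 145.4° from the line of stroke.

3520

ω = 2π·1839/60 = 192.6 rad/s
For an in-line slider-crank, x = r cosθ + √(L² − r² sin²θ), so v = −rω sinθ·[1 + r cosθ/√(L² − r² sin²θ)].
With r = 0.0412 m, L = 0.1573 m, θ = 145.4°: √(L² − r² sin²θ) = 0.15555 m.
v = −0.0412·192.6·0.56784·[1 + 0.0412·-0.82314/0.15555] = -3.5232 m/s.
|v| = 3.5232 m/s = 3523.2 mm/s.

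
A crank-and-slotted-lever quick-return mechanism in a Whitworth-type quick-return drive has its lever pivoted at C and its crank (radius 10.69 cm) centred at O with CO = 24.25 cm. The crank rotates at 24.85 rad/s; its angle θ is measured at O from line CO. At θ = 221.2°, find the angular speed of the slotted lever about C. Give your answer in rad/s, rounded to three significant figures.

6.43

ω = 24.85 rad/s
Crank pin A relative to C: A = (d + r cosθ, r sinθ); lever angle φ = atan2(r sinθ, d + r cosθ).
Differentiating tanφ: φ̇ = rω(d cosθ + r)/(d² + r² + 2dr cosθ).
d² + r² + 2dr cosθ = |CA|² = 0.0312238 m²;  d cosθ + r = -0.075561 m.
|ω_lever| = |0.1069·24.85·-0.075561| / 0.0312238 = 6.4286 rad/s.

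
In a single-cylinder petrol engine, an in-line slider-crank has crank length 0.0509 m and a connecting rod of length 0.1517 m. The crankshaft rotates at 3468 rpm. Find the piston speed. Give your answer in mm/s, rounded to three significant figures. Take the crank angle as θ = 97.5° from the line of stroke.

ω = 2π·3468/60 = 363.2 rad/s
For an in-line slider-crank, x = r cosθ + √(L² − r² sin²θ), so v = −rω sinθ·[1 + r cosθ/√(L² − r² sin²θ)].
With r = 0.0509 m, L = 0.1517 m, θ = 97.5°: √(L² − r² sin²θ) = 0.14306 m.
v = −0.0509·363.2·0.99144·[1 + 0.0509·-0.13053/0.14306] = -17.476 m/s.
|v| = 17.476 m/s = 17476 mm/s.

17500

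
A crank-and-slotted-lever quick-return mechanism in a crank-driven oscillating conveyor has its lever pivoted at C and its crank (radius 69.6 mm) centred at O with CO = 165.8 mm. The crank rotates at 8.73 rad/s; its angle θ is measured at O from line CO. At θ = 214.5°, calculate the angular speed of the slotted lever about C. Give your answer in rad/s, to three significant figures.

3.06

ω = 8.73 rad/s
Crank pin A relative to C: A = (d + r cosθ, r sinθ); lever angle φ = atan2(r sinθ, d + r cosθ).
Differentiating tanφ: φ̇ = rω(d cosθ + r)/(d² + r² + 2dr cosθ).
d² + r² + 2dr cosθ = |CA|² = 0.0133135 m²;  d cosθ + r = -0.06704 m.
|ω_lever| = |0.0696·8.73·-0.06704| / 0.0133135 = 3.0596 rad/s.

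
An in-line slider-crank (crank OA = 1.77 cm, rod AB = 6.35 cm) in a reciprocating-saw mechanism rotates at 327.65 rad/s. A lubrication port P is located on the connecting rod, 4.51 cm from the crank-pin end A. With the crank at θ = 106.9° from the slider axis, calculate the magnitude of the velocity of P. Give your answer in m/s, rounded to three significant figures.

5.24

ω = 327.6 rad/s.  Crank-pin speed |V_A| = rω = 5.7994 m/s, perpendicular to OA.
Rod angle: sinφ = −(r/L) sinθ ⇒ φ = -15.468°; ω_rod = −rω cosθ/√(L²−r²sin²θ) = +27.547 rad/s.
V_P = V_A + ω_rod × AP, with AP = 0.0451 m along the rod.
Components: V_Px = −rω sinθ − a·ω_rod·sinφ = -5.2176 m/s;  V_Py = rω cosθ + a·ω_rod·cosφ = -0.48851 m/s.
|V_P| = √(V_Px² + V_Py²) = 5.2404 m/s.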